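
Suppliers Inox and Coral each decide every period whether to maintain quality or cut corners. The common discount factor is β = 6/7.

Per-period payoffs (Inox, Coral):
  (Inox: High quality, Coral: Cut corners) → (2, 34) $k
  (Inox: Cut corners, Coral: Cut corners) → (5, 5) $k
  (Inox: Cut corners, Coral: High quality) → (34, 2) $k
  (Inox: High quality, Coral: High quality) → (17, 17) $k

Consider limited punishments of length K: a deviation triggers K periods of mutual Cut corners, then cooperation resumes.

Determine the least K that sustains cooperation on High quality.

IC: β(1−β^K)/(1−β) ≥ (34−17)/(17−5) = 17/12.
With β = 6/7: need 1 − β^K ≥ 17/12·(1−6/7)/(6/7), i.e. β^K ≤ 0.7639.
Since (6/7)^1 = 0.8571 and (6/7)^2 = 0.7347, the smallest such K is 2.

2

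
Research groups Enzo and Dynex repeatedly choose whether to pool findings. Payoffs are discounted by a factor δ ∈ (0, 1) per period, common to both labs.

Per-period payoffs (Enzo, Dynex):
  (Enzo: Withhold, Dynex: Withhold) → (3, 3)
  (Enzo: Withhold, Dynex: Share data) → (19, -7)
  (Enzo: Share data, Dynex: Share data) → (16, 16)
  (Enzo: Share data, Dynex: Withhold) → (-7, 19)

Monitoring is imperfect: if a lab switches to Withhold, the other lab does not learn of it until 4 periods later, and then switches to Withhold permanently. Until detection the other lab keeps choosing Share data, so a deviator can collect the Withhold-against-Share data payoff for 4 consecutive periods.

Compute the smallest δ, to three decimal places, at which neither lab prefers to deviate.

0.658

The best deviation is to choose Withhold for all 4 undetected periods, earning 19 each, then 3 forever once detected.
Deviation value: 19(1−δ^4)/(1−δ) + 3δ^4/(1−δ); cooperation value: 16/(1−δ).
IC: 16 ≥ 19(1−δ^4) + 3δ^4 = 19 − 16δ^4.
So δ^4 ≥ 3/16, giving δ ≥ (3/16)^(1/4) ≈ 0.658.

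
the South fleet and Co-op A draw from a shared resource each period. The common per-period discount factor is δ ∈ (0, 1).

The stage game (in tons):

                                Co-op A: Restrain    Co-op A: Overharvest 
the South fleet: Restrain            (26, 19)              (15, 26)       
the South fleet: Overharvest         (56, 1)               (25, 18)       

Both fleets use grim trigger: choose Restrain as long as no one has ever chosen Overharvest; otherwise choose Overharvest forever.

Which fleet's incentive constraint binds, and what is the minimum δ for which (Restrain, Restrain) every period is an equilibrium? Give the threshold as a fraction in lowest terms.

the South fleet's threshold: (56−26)/(56−25) = 30/31.
Co-op A's threshold: (26−19)/(26−18) = 7/8.
30/31 > 7/8, so the South fleet binds and δ* = 30/31.

the South fleet; δ ≥ 30/31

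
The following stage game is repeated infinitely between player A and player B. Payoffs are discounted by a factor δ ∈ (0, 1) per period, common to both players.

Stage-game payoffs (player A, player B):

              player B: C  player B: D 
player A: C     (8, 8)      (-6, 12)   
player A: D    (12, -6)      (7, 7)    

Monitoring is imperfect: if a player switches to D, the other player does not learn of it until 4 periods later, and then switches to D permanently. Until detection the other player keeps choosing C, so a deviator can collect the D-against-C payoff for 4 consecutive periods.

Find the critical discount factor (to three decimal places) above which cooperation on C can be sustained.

A deviator earns 12 for 4 periods, then 7 forever; cooperating earns 8 forever. Multiplying the IC by (1−δ):
8 ≥ 12(1−δ^4) + 7δ^4, so 5·δ^4 ≥ 4 and δ^4 ≥ 4/5.
δ ≥ (4/5)^(1/4) ≈ 0.946.

0.946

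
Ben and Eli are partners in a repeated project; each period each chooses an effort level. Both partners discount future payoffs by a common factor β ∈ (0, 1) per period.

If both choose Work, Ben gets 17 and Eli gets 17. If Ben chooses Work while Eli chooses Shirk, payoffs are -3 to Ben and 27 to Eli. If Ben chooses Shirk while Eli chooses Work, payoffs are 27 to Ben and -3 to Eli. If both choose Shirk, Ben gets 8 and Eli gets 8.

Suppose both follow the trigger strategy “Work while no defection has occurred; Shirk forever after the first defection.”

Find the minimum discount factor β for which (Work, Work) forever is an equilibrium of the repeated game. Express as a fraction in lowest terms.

10/19

Cooperation forever yields 17 each period: 17/(1−β).
Deviating yields 27 once, then 8 forever: 27 + 8β/(1−β).
No profitable deviation requires 17/(1−β) ≥ 27 + 8β/(1−β).
Multiplying by (1−β): 17 ≥ 27(1−β) + 8β = 27 − 19β.
So 19β ≥ 10, i.e. β ≥ 10/19.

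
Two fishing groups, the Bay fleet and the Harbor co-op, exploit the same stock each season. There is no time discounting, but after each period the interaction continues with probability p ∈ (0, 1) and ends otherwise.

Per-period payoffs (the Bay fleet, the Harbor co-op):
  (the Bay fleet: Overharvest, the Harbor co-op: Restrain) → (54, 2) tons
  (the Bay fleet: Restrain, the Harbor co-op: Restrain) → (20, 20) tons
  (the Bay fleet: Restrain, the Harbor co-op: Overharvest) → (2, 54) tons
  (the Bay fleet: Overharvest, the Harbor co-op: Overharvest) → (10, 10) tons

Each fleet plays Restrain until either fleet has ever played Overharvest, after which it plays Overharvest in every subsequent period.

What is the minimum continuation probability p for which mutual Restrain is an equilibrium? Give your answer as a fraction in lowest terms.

17/22

With no time discounting, the continuation probability p plays the role of the discount factor.
Grim-trigger IC: 20/(1−p) ≥ 54 + 10p/(1−p) ⇒ p ≥ (54−20)/(54−10) = 17/22.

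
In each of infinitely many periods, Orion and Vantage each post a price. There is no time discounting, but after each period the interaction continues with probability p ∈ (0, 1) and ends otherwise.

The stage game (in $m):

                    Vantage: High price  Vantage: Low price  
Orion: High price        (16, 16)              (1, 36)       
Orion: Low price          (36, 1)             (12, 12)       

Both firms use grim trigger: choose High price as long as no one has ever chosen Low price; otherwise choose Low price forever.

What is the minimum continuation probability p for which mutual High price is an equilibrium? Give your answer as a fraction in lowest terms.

5/6

Expected cooperation value is 16 + p·16 + p²·16 + … = 16/(1−p); deviation gives 36 + p·12/(1−p).
16 ≥ 36(1−p) + 12p ⇒ 24p ≥ 20 ⇒ p ≥ 20/24 = 5/6.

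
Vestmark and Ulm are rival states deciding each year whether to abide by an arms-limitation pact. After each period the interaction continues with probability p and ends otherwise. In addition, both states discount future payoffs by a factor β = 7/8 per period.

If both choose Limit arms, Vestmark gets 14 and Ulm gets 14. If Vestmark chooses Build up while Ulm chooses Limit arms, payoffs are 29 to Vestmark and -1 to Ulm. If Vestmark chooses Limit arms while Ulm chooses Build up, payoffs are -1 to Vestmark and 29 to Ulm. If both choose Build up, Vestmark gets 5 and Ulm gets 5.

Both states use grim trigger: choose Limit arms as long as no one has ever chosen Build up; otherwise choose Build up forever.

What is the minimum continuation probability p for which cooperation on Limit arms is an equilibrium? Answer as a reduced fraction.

5/7

Expected continuation weight on next period's payoff is β·p = 7/8·p, which plays the role of the discount factor.
Cooperation requires 7/8·p ≥ (29−14)/(29−5) = 5/8, hence p ≥ 5/7.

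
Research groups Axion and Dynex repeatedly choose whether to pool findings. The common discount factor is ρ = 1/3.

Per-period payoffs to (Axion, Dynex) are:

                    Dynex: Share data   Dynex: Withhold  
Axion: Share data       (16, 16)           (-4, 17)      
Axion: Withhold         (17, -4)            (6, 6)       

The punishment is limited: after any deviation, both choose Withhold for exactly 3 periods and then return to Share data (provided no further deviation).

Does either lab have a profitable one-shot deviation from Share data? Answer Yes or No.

No

A one-shot deviation gives 17 now, then 6 for 3 periods, then back to 16.
Gain from deviating: (17−16) today; loss: (16−6) in each of the next 3 periods.
No-deviation condition: (16−6)(ρ+…+ρ^3) ≥ 17−16, i.e. ρ+…+ρ^3 ≥ 1/10.
At ρ = 1/3: ρ+…+ρ^3 = 0.4815 ≥ 0.1000.
So cooperation is sustainable.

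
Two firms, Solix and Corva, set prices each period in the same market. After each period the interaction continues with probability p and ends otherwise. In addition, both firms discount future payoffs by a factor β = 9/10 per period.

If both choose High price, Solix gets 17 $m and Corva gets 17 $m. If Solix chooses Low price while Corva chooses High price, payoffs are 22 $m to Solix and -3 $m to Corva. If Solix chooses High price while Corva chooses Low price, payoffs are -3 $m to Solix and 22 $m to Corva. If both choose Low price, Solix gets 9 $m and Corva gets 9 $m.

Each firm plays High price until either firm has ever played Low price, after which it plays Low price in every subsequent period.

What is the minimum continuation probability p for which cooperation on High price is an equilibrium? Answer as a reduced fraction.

50/117

With continuation probability p and discount β, the effective per-period discount factor is βp.
Grim-trigger IC: βp ≥ (22−17)/(22−9) = 5/13.
So p ≥ (5/13)/(9/10) = 50/117.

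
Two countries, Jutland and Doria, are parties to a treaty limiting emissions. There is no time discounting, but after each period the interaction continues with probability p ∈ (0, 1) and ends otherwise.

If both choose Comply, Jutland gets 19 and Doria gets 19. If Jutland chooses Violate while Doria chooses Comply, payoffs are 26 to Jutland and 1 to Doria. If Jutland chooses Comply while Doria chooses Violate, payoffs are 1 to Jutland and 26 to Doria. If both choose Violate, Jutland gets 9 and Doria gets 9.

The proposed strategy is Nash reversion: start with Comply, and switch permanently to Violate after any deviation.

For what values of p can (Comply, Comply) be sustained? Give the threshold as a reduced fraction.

7/17

Expected cooperation value is 19 + p·19 + p²·19 + … = 19/(1−p); deviation gives 26 + p·9/(1−p).
19 ≥ 26(1−p) + 9p ⇒ 17p ≥ 7 ⇒ p ≥ 7/17.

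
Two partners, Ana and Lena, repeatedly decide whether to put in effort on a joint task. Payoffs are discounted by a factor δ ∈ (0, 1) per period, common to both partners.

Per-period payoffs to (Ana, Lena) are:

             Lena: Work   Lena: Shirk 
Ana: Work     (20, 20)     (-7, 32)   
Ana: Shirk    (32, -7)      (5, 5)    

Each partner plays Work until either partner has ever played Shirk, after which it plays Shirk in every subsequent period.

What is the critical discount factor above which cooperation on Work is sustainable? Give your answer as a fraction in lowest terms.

4/9

Under grim trigger the critical discount factor is (T−C)/(T−P) with T = 32, C = 20, P = 5.
δ* = (32−20)/(32−5) = 12/27 = 4/9.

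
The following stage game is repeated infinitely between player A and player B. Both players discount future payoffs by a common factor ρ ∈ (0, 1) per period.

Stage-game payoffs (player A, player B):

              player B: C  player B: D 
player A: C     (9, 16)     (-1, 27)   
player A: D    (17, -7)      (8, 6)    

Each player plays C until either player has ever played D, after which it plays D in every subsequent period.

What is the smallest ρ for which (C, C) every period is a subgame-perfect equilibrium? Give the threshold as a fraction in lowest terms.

8/9

player A: cooperation gives 9 each period; deviation gives 17 once then 8 forever.
  9/(1−ρ) ≥ 17 + 8ρ/(1−ρ) ⇒ ρ ≥ 8/9.
player B: cooperation gives 16 each period; deviation gives 27 once then 6 forever.
  ρ ≥ 11/21.
Both must hold, so the binding constraint is player A's: ρ ≥ 8/9.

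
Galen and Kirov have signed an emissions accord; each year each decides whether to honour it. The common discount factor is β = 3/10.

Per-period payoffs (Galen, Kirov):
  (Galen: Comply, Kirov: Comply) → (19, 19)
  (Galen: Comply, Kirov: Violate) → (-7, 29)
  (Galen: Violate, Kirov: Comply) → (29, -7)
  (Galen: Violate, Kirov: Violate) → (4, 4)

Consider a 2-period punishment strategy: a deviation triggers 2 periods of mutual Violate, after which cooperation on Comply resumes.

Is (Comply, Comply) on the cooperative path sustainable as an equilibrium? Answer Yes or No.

Comparing payoff streams over the 3 periods until play realigns: cooperate → 19(1+β+…+β^2); deviate → 29 + 4(β+…+β^2).
Cooperation is sustained iff (19−4)(β+…+β^2) ≥ 29−19.
β+…+β^2 = 3/10·(1−(3/10)^2)/(1−3/10) = 0.3900, and (29−19)/(19−4) = 0.6667.
0.3900 < 0.6667, so cooperation is not sustainable.

No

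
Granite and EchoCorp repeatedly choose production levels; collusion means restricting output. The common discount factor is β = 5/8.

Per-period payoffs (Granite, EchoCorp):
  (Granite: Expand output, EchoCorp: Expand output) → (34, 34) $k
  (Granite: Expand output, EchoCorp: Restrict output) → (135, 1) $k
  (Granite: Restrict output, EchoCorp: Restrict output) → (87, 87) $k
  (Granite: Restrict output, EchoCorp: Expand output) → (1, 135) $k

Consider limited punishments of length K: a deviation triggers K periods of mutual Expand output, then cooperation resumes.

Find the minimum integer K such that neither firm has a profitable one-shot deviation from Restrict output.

2

Need Σ_{k=1}^{K} β^k ≥ (135−87)/(87−34) = 0.9057 at β = 5/8.
At K = 1 the sum is 0.6250 < 0.9057; at K = 2 it is 1.0156 ≥ 0.9057.
So the minimum punishment length is K = 2.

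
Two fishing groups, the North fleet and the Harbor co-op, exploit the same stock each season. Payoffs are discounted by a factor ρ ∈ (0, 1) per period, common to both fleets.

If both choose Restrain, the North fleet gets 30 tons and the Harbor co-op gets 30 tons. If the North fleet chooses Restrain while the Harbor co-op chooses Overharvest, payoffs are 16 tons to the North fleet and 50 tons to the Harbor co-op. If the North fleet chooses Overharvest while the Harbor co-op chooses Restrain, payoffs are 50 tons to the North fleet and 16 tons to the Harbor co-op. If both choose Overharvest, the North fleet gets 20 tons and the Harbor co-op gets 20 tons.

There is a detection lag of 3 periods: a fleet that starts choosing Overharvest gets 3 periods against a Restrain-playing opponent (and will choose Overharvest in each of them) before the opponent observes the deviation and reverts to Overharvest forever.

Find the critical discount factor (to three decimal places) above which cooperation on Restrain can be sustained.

A deviator earns 50 for 3 periods, then 20 forever; cooperating earns 30 forever. Multiplying the IC by (1−ρ):
30 ≥ 50(1−ρ^3) + 20ρ^3, so 30·ρ^3 ≥ 20 and ρ^3 ≥ 2/3.
ρ ≥ (2/3)^(1/3) ≈ 0.874.

0.874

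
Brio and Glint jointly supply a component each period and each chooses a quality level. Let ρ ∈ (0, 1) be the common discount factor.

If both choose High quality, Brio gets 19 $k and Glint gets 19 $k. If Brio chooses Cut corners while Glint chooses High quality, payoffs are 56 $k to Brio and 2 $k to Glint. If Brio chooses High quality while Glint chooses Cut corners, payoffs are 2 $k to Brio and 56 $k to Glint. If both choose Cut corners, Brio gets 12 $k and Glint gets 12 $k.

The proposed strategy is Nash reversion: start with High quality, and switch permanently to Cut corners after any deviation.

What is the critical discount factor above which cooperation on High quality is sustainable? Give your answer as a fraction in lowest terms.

Under grim trigger the critical discount factor is (T−C)/(T−P) with T = 56, C = 19, P = 12.
ρ* = (56−19)/(56−12) = 37/44.

37/44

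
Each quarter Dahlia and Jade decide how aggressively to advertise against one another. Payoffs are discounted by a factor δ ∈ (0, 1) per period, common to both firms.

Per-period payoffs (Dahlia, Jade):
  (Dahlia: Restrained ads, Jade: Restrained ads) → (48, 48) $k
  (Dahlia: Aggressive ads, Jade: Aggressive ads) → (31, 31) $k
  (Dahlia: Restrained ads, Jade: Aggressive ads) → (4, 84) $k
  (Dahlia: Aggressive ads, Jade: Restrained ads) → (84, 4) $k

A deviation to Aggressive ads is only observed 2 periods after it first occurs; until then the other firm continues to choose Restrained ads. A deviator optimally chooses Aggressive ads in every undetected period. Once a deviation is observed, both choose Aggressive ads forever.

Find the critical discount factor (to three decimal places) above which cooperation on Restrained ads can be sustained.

A deviator earns 84 for 2 periods, then 31 forever; cooperating earns 48 forever. Multiplying the IC by (1−δ):
48 ≥ 84(1−δ^2) + 31δ^2, so 53·δ^2 ≥ 36 and δ^2 ≥ 36/53.
δ ≥ (36/53)^(1/2) ≈ 0.824.

0.824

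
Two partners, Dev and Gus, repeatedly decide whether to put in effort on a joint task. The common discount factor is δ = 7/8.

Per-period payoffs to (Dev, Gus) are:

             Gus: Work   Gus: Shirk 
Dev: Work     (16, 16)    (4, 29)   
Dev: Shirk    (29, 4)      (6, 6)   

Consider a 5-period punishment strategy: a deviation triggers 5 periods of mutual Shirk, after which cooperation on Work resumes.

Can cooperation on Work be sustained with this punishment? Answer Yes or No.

Yes

A one-shot deviation gives 29 now, then 6 for 5 periods, then back to 16.
Gain from deviating: (29−16) today; loss: (16−6) in each of the next 5 periods.
No-deviation condition: (16−6)(δ+…+δ^5) ≥ 29−16, i.e. δ+…+δ^5 ≥ 13/10.
At δ = 7/8: δ+…+δ^5 = 3.4096 ≥ 1.3000.
So cooperation is sustainable.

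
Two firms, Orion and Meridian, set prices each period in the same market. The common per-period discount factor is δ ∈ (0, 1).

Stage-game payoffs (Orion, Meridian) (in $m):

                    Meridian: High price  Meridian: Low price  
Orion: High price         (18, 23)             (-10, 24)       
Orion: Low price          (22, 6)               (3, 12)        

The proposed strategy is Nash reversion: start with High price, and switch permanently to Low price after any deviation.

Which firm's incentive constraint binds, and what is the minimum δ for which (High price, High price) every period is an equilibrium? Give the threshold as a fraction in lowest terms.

Orion's threshold: (22−18)/(22−3) = 4/19.
Meridian's threshold: (24−23)/(24−12) = 1/12.
4/19 > 1/12, so Orion binds and δ* = 4/19.

Orion; δ ≥ 4/19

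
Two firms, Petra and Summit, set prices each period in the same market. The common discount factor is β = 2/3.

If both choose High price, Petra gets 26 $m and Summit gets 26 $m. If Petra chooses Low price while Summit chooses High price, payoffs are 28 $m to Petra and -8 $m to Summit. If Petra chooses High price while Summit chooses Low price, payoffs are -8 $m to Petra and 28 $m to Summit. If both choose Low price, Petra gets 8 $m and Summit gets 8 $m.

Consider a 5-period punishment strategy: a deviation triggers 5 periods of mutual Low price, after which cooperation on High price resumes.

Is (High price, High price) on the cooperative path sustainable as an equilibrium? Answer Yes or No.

Comparing payoff streams over the 6 periods until play realigns: cooperate → 26(1+β+…+β^5); deviate → 28 + 8(β+…+β^5).
Cooperation is sustained iff (26−8)(β+…+β^5) ≥ 28−26.
β+…+β^5 = 2/3·(1−(2/3)^5)/(1−2/3) = 1.7366, and (28−26)/(26−8) = 0.1111.
1.7366 ≥ 0.1111, so cooperation is sustainable.

Yes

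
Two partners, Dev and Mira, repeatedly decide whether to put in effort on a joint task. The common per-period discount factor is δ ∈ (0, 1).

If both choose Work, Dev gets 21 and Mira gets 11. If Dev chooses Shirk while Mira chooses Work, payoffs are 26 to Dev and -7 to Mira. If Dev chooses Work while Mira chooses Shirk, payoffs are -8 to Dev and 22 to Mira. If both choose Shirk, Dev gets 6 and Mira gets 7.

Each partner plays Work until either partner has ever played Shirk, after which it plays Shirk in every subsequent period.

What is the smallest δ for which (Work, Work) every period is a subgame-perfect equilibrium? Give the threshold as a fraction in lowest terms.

Dev's threshold: (26−21)/(26−6) = 1/4.
Mira's threshold: (22−11)/(22−7) = 11/15.
1/4 < 11/15, so Mira binds and δ* = 11/15.

11/15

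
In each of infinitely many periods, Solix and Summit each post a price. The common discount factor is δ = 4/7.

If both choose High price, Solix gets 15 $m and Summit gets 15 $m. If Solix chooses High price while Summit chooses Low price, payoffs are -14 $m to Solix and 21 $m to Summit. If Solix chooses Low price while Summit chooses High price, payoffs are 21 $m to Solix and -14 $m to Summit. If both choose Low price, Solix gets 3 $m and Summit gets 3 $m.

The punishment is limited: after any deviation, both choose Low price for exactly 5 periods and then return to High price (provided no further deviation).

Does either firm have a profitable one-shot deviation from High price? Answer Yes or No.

No

A one-shot deviation gives 21 now, then 3 for 5 periods, then back to 15.
Gain from deviating: (21−15) today; loss: (15−3) in each of the next 5 periods.
No-deviation condition: (15−3)(δ+…+δ^5) ≥ 21−15, i.e. δ+…+δ^5 ≥ 1/2.
At δ = 4/7: δ+…+δ^5 = 1.2521 ≥ 0.5000.
So cooperation is sustainable.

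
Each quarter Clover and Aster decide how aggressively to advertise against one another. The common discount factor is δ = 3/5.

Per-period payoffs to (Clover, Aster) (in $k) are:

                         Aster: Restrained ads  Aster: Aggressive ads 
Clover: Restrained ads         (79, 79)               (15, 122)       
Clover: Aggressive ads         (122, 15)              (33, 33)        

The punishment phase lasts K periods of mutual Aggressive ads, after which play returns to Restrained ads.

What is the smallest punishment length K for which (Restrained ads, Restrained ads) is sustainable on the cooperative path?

2

Need Σ_{k=1}^{K} δ^k ≥ (122−79)/(79−33) = 0.9348 at δ = 3/5.
At K = 1 the sum is 0.6000 < 0.9348; at K = 2 it is 0.9600 ≥ 0.9348.
So the minimum punishment length is K = 2.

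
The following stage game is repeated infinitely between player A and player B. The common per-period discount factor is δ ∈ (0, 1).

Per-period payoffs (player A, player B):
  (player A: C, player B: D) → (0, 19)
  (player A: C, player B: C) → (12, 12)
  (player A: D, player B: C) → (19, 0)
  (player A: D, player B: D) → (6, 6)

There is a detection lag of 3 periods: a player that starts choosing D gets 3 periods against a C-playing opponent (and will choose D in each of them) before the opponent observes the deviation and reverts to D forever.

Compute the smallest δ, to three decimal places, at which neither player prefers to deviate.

0.814

The best deviation is to choose D for all 3 undetected periods, earning 19 each, then 6 forever once detected.
Deviation value: 19(1−δ^3)/(1−δ) + 6δ^3/(1−δ); cooperation value: 12/(1−δ).
IC: 12 ≥ 19(1−δ^3) + 6δ^3 = 19 − 13δ^3.
So δ^3 ≥ 7/13, giving δ ≥ (7/13)^(1/3) ≈ 0.814.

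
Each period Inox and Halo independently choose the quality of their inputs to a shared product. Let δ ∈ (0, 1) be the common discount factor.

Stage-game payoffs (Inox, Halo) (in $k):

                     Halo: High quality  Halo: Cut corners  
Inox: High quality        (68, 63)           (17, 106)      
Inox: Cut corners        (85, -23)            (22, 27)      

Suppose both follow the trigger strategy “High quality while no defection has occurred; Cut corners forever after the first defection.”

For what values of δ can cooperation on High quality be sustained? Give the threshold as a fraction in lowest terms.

For Inox: deviation gain 85−68 = 17, per-period punishment loss 68−22 = 46. IC gives δ ≥ 17/63.
For Halo: gain 43, loss 36 per period, so δ ≥ 43/79.
The tighter constraint is Halo's, so cooperation needs δ ≥ 43/79.

43/79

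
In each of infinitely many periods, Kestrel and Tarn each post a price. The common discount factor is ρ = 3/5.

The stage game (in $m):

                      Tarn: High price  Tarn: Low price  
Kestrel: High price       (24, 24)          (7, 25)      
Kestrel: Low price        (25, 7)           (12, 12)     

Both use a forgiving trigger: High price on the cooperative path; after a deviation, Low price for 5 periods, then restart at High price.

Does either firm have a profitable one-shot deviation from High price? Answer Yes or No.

Comparing payoff streams over the 6 periods until play realigns: cooperate → 24(1+ρ+…+ρ^5); deviate → 25 + 12(ρ+…+ρ^5).
Cooperation is sustained iff (24−12)(ρ+…+ρ^5) ≥ 25−24.
ρ+…+ρ^5 = 3/5·(1−(3/5)^5)/(1−3/5) = 1.3834, and (25−24)/(24−12) = 0.0833.
1.3834 ≥ 0.0833, so cooperation is sustainable.

No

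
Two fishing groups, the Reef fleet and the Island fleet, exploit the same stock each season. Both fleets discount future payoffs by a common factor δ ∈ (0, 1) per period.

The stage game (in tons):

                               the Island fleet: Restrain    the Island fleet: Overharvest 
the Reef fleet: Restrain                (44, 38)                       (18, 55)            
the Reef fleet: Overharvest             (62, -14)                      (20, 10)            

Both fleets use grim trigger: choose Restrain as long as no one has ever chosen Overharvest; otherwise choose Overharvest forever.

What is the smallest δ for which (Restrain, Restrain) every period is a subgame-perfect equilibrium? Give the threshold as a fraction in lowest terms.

3/7

For the Reef fleet: deviation gain 62−44 = 18, per-period punishment loss 44−20 = 24. IC gives δ ≥ 18/42 = 3/7.
For the Island fleet: gain 17, loss 28 per period, so δ ≥ 17/45.
The tighter constraint is the Reef fleet's, so cooperation needs δ ≥ 3/7.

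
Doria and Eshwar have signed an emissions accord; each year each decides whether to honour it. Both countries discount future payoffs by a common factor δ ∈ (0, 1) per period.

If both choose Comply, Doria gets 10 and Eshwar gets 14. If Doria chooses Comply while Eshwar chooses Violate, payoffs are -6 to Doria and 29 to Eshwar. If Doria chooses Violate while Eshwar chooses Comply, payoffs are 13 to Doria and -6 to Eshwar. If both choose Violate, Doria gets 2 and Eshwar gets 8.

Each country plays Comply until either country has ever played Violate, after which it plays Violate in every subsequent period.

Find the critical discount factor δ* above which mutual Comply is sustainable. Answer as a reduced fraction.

5/7

For Doria: deviation gain 13−10 = 3, per-period punishment loss 10−2 = 8. IC gives δ ≥ 3/11.
For Eshwar: gain 15, loss 6 per period, so δ ≥ 15/21 = 5/7.
The tighter constraint is Eshwar's, so cooperation needs δ ≥ 5/7.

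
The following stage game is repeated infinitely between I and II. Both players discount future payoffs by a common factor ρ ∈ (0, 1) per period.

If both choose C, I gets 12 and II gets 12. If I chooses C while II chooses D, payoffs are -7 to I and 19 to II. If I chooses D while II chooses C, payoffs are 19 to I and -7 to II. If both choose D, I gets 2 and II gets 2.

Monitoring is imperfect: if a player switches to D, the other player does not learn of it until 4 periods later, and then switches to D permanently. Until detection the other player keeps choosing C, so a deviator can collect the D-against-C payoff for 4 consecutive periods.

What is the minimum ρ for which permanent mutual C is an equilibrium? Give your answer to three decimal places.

0.801

Deviating for the 4 undetected periods gains 19−12 = 7 per period over cooperation, then loses 12−2 = 10 per period forever once punishment starts.
Gain: 7(1 + ρ + … + ρ^3); loss: 10·ρ^4/(1−ρ).
No profitable deviation ⇔ 7(1−ρ^4) ≤ 10·ρ^4, i.e. ρ^4 ≥ 7/(7+10) = 7/17.
Hence ρ ≥ (7/17)^(1/4) ≈ 0.801.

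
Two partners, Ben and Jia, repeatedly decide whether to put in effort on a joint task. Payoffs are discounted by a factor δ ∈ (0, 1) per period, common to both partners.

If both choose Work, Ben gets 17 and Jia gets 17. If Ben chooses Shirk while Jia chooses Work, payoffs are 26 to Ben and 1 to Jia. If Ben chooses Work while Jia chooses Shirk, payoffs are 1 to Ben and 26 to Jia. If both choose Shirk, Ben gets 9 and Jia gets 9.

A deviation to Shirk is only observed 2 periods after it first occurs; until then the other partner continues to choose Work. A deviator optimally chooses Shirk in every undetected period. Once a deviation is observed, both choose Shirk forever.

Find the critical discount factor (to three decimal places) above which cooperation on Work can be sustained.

0.728

Deviating for the 2 undetected periods gains 26−17 = 9 per period over cooperation, then loses 17−9 = 8 per period forever once punishment starts.
Gain: 9(1 + δ + … + δ^1); loss: 8·δ^2/(1−δ).
No profitable deviation ⇔ 9(1−δ^2) ≤ 8·δ^2, i.e. δ^2 ≥ 9/(9+8) = 9/17.
Hence δ ≥ (9/17)^(1/2) ≈ 0.728.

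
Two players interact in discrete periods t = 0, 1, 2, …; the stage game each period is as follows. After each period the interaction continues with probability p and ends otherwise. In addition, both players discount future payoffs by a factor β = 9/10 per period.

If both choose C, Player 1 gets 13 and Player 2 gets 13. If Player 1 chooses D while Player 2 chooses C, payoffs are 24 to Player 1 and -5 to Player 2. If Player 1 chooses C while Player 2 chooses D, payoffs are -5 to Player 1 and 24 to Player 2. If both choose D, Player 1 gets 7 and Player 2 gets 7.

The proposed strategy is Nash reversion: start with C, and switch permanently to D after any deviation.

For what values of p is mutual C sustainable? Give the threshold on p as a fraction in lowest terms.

110/153

With continuation probability p and discount β, the effective per-period discount factor is βp.
Grim-trigger IC: βp ≥ (24−13)/(24−7) = 11/17.
So p ≥ (11/17)/(9/10) = 110/153.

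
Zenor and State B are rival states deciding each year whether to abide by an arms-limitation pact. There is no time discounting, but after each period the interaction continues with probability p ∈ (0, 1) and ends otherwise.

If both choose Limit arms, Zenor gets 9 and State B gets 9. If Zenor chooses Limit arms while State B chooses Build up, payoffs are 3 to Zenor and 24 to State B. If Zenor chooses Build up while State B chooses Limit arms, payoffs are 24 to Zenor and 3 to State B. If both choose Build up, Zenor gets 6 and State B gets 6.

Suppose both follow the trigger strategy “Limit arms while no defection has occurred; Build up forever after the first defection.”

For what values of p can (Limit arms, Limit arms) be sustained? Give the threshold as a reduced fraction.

5/6

With no time discounting, the continuation probability p plays the role of the discount factor.
Grim-trigger IC: 9/(1−p) ≥ 24 + 6p/(1−p) ⇒ p ≥ (24−9)/(24−6) = 5/6.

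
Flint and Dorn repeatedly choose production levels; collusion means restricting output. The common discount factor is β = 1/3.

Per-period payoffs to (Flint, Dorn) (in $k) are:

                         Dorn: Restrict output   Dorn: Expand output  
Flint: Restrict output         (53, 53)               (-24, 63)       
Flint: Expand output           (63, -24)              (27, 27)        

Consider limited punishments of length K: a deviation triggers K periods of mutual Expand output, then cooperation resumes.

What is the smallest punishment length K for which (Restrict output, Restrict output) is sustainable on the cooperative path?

2

IC: β(1−β^K)/(1−β) ≥ (63−53)/(53−27) = 5/13.
With β = 1/3: need 1 − β^K ≥ 5/13·(1−1/3)/(1/3), i.e. β^K ≤ 0.2308.
Since (1/3)^1 = 0.3333 and (1/3)^2 = 0.1111, the smallest such K is 2.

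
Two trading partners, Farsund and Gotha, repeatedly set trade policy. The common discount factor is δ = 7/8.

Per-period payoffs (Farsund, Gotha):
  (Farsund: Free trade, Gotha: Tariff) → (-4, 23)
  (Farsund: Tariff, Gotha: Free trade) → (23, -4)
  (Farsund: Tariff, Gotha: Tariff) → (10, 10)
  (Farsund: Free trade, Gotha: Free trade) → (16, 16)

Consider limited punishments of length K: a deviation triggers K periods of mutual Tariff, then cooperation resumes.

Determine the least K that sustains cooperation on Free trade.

2

IC: δ(1−δ^K)/(1−δ) ≥ (23−16)/(16−10) = 7/6.
With δ = 7/8: need 1 − δ^K ≥ 7/6·(1−7/8)/(7/8), i.e. δ^K ≤ 0.8333.
Since (7/8)^1 = 0.8750 and (7/8)^2 = 0.7656, the smallest such K is 2.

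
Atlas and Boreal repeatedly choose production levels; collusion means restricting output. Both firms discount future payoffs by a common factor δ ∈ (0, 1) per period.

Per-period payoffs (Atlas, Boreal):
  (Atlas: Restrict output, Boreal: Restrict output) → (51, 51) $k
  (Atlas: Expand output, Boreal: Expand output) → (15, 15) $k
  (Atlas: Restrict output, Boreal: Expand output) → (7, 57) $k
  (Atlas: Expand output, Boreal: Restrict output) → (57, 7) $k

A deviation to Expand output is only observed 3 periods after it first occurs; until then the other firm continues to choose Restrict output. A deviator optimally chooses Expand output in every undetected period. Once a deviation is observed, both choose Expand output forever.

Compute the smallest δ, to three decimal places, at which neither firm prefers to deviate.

0.523

The best deviation is to choose Expand output for all 3 undetected periods, earning 57 each, then 15 forever once detected.
Deviation value: 57(1−δ^3)/(1−δ) + 15δ^3/(1−δ); cooperation value: 51/(1−δ).
IC: 51 ≥ 57(1−δ^3) + 15δ^3 = 57 − 42δ^3.
So δ^3 ≥ 6/42 = 1/7, giving δ ≥ (1/7)^(1/3) ≈ 0.523.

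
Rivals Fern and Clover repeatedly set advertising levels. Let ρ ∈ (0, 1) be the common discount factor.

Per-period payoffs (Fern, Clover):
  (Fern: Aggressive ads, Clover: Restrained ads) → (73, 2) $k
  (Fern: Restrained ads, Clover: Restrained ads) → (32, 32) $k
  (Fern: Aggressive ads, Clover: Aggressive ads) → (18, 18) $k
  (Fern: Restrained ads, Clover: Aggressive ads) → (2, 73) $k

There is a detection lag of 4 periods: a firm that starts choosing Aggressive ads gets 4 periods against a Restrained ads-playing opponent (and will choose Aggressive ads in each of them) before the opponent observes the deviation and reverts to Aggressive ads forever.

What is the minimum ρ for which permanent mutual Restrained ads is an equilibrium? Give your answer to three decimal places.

A deviator earns 73 for 4 periods, then 18 forever; cooperating earns 32 forever. Multiplying the IC by (1−ρ):
32 ≥ 73(1−ρ^4) + 18ρ^4, so 55·ρ^4 ≥ 41 and ρ^4 ≥ 41/55.
ρ ≥ (41/55)^(1/4) ≈ 0.929.

0.929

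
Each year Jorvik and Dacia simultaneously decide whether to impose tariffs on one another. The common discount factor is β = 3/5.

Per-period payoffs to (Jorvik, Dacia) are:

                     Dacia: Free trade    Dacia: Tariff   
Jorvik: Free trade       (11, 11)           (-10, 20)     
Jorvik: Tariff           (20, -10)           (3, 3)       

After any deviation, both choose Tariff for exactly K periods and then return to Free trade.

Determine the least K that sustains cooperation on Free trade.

3

No profitable deviation requires (11−3)(β+…+β^K) ≥ 20−11, i.e. β+…+β^K ≥ 9/8 ≈ 1.1250.
With β = 3/5, the partial sums are K=1: 0.6000, K=2: 0.9600, K=3: 1.1760.
K = 3 is the first length at which the sum reaches 1.1250.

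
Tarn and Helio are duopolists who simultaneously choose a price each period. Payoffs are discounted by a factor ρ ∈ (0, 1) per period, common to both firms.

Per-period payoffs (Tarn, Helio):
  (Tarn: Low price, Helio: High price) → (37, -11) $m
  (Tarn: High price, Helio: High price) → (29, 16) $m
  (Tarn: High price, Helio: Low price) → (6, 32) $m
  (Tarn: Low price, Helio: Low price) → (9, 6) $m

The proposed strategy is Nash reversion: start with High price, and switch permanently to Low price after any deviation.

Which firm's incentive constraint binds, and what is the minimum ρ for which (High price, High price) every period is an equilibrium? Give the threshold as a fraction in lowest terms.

Helio; ρ ≥ 8/13

Tarn: cooperation gives 29 each period; deviation gives 37 once then 9 forever.
  29/(1−ρ) ≥ 37 + 9ρ/(1−ρ) ⇒ ρ ≥ 8/28 = 2/7.
Helio: cooperation gives 16 each period; deviation gives 32 once then 6 forever.
  ρ ≥ 16/26 = 8/13.
Both must hold, so the binding constraint is Helio's: ρ ≥ 8/13.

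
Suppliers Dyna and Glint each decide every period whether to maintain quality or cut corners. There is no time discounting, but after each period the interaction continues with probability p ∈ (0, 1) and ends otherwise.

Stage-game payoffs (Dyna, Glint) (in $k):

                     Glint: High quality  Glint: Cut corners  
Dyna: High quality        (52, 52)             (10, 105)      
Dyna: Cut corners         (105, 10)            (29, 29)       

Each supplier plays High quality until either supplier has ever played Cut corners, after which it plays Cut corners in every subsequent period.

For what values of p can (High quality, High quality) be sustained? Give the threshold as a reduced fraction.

53/76

Expected cooperation value is 52 + p·52 + p²·52 + … = 52/(1−p); deviation gives 105 + p·29/(1−p).
52 ≥ 105(1−p) + 29p ⇒ 76p ≥ 53 ⇒ p ≥ 53/76.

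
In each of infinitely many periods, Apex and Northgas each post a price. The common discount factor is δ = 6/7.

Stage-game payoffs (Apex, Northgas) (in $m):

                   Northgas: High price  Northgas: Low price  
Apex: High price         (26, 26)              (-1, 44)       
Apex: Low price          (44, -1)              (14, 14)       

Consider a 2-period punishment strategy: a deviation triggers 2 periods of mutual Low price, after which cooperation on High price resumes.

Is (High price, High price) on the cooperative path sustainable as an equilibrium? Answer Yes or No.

A one-shot deviation gives 44 now, then 14 for 2 periods, then back to 26.
Gain from deviating: (44−26) today; loss: (26−14) in each of the next 2 periods.
No-deviation condition: (26−14)(δ+…+δ^2) ≥ 44−26, i.e. δ+…+δ^2 ≥ 3/2.
At δ = 6/7: δ+…+δ^2 = 1.5918 ≥ 1.5000.
So cooperation is sustainable.

Yes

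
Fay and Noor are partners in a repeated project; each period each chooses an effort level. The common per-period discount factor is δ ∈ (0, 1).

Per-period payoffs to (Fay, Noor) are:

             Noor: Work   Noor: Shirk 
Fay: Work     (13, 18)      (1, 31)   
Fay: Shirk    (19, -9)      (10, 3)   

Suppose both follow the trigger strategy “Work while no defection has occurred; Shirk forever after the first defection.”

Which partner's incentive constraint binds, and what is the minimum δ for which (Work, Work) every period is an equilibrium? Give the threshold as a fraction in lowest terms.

Fay; δ ≥ 2/3

Fay: cooperation gives 13 each period; deviation gives 19 once then 10 forever.
  13/(1−δ) ≥ 19 + 10δ/(1−δ) ⇒ δ ≥ 6/9 = 2/3.
Noor: cooperation gives 18 each period; deviation gives 31 once then 3 forever.
  δ ≥ 13/28.
Both must hold, so the binding constraint is Fay's: δ ≥ 2/3.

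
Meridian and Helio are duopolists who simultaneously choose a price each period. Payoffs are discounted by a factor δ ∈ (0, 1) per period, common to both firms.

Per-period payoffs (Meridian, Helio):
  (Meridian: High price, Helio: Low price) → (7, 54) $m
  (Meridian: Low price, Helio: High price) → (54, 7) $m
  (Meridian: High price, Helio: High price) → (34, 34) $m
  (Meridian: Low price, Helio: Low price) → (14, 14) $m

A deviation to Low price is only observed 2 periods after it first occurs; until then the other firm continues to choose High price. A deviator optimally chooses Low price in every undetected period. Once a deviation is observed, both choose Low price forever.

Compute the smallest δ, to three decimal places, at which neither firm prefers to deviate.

0.707

A deviator earns 54 for 2 periods, then 14 forever; cooperating earns 34 forever. Multiplying the IC by (1−δ):
34 ≥ 54(1−δ^2) + 14δ^2, so 40·δ^2 ≥ 20 and δ^2 ≥ 1/2.
δ ≥ (1/2)^(1/2) ≈ 0.707.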